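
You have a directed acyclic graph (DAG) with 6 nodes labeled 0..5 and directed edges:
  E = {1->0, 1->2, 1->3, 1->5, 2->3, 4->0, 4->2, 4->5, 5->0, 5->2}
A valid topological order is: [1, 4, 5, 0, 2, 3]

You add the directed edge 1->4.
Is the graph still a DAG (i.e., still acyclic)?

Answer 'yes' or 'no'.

Given toposort: [1, 4, 5, 0, 2, 3]
Position of 1: index 0; position of 4: index 1
New edge 1->4: forward
Forward edge: respects the existing order. Still a DAG, same toposort still valid.
Still a DAG? yes

Answer: yes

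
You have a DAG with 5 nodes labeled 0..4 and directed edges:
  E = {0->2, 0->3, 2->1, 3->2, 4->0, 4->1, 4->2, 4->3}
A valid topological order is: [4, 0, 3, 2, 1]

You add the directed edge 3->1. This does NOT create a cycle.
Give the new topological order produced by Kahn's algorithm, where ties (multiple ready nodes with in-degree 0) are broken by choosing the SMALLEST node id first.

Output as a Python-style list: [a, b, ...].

Old toposort: [4, 0, 3, 2, 1]
Added edge: 3->1
Position of 3 (2) < position of 1 (4). Old order still valid.
Run Kahn's algorithm (break ties by smallest node id):
  initial in-degrees: [1, 3, 3, 2, 0]
  ready (indeg=0): [4]
  pop 4: indeg[0]->0; indeg[1]->2; indeg[2]->2; indeg[3]->1 | ready=[0] | order so far=[4]
  pop 0: indeg[2]->1; indeg[3]->0 | ready=[3] | order so far=[4, 0]
  pop 3: indeg[1]->1; indeg[2]->0 | ready=[2] | order so far=[4, 0, 3]
  pop 2: indeg[1]->0 | ready=[1] | order so far=[4, 0, 3, 2]
  pop 1: no out-edges | ready=[] | order so far=[4, 0, 3, 2, 1]
  Result: [4, 0, 3, 2, 1]

Answer: [4, 0, 3, 2, 1]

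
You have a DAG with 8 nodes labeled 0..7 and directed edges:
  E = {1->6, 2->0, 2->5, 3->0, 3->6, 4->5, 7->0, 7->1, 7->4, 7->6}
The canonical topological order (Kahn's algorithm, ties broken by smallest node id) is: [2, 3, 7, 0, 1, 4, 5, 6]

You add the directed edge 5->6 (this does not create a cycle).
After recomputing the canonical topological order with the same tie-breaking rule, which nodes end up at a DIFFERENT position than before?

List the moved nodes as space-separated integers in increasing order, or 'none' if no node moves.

Old toposort: [2, 3, 7, 0, 1, 4, 5, 6]
Added edge 5->6
Recompute Kahn (smallest-id tiebreak):
  initial in-degrees: [3, 1, 0, 0, 1, 2, 4, 0]
  ready (indeg=0): [2, 3, 7]
  pop 2: indeg[0]->2; indeg[5]->1 | ready=[3, 7] | order so far=[2]
  pop 3: indeg[0]->1; indeg[6]->3 | ready=[7] | order so far=[2, 3]
  pop 7: indeg[0]->0; indeg[1]->0; indeg[4]->0; indeg[6]->2 | ready=[0, 1, 4] | order so far=[2, 3, 7]
  pop 0: no out-edges | ready=[1, 4] | order so far=[2, 3, 7, 0]
  pop 1: indeg[6]->1 | ready=[4] | order so far=[2, 3, 7, 0, 1]
  pop 4: indeg[5]->0 | ready=[5] | order so far=[2, 3, 7, 0, 1, 4]
  pop 5: indeg[6]->0 | ready=[6] | order so far=[2, 3, 7, 0, 1, 4, 5]
  pop 6: no out-edges | ready=[] | order so far=[2, 3, 7, 0, 1, 4, 5, 6]
New canonical toposort: [2, 3, 7, 0, 1, 4, 5, 6]
Compare positions:
  Node 0: index 3 -> 3 (same)
  Node 1: index 4 -> 4 (same)
  Node 2: index 0 -> 0 (same)
  Node 3: index 1 -> 1 (same)
  Node 4: index 5 -> 5 (same)
  Node 5: index 6 -> 6 (same)
  Node 6: index 7 -> 7 (same)
  Node 7: index 2 -> 2 (same)
Nodes that changed position: none

Answer: none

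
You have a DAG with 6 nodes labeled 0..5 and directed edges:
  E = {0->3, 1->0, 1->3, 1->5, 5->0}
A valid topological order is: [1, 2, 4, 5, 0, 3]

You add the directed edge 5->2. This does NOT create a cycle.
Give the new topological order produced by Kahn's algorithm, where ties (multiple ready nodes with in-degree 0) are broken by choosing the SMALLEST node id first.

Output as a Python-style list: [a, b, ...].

Answer: [1, 4, 5, 0, 2, 3]

Derivation:
Old toposort: [1, 2, 4, 5, 0, 3]
Added edge: 5->2
Position of 5 (3) > position of 2 (1). Must reorder: 5 must now come before 2.
Run Kahn's algorithm (break ties by smallest node id):
  initial in-degrees: [2, 0, 1, 2, 0, 1]
  ready (indeg=0): [1, 4]
  pop 1: indeg[0]->1; indeg[3]->1; indeg[5]->0 | ready=[4, 5] | order so far=[1]
  pop 4: no out-edges | ready=[5] | order so far=[1, 4]
  pop 5: indeg[0]->0; indeg[2]->0 | ready=[0, 2] | order so far=[1, 4, 5]
  pop 0: indeg[3]->0 | ready=[2, 3] | order so far=[1, 4, 5, 0]
  pop 2: no out-edges | ready=[3] | order so far=[1, 4, 5, 0, 2]
  pop 3: no out-edges | ready=[] | order so far=[1, 4, 5, 0, 2, 3]
  Result: [1, 4, 5, 0, 2, 3]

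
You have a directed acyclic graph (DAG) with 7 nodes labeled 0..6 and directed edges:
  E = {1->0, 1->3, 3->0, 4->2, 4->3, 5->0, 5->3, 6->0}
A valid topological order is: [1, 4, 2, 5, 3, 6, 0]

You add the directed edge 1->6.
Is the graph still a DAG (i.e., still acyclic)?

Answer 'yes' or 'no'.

Answer: yes

Derivation:
Given toposort: [1, 4, 2, 5, 3, 6, 0]
Position of 1: index 0; position of 6: index 5
New edge 1->6: forward
Forward edge: respects the existing order. Still a DAG, same toposort still valid.
Still a DAG? yes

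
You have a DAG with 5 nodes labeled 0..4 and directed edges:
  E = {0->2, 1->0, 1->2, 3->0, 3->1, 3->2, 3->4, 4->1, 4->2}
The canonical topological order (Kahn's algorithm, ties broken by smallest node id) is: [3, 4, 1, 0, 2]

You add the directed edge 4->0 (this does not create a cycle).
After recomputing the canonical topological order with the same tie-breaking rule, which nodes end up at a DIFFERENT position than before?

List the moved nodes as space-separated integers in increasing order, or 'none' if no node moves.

Answer: none

Derivation:
Old toposort: [3, 4, 1, 0, 2]
Added edge 4->0
Recompute Kahn (smallest-id tiebreak):
  initial in-degrees: [3, 2, 4, 0, 1]
  ready (indeg=0): [3]
  pop 3: indeg[0]->2; indeg[1]->1; indeg[2]->3; indeg[4]->0 | ready=[4] | order so far=[3]
  pop 4: indeg[0]->1; indeg[1]->0; indeg[2]->2 | ready=[1] | order so far=[3, 4]
  pop 1: indeg[0]->0; indeg[2]->1 | ready=[0] | order so far=[3, 4, 1]
  pop 0: indeg[2]->0 | ready=[2] | order so far=[3, 4, 1, 0]
  pop 2: no out-edges | ready=[] | order so far=[3, 4, 1, 0, 2]
New canonical toposort: [3, 4, 1, 0, 2]
Compare positions:
  Node 0: index 3 -> 3 (same)
  Node 1: index 2 -> 2 (same)
  Node 2: index 4 -> 4 (same)
  Node 3: index 0 -> 0 (same)
  Node 4: index 1 -> 1 (same)
Nodes that changed position: none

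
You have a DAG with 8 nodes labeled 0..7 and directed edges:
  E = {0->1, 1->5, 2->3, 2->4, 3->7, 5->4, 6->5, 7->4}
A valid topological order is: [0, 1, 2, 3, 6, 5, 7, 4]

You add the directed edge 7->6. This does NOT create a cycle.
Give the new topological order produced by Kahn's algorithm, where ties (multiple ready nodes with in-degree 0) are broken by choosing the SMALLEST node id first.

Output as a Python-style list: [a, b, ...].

Answer: [0, 1, 2, 3, 7, 6, 5, 4]

Derivation:
Old toposort: [0, 1, 2, 3, 6, 5, 7, 4]
Added edge: 7->6
Position of 7 (6) > position of 6 (4). Must reorder: 7 must now come before 6.
Run Kahn's algorithm (break ties by smallest node id):
  initial in-degrees: [0, 1, 0, 1, 3, 2, 1, 1]
  ready (indeg=0): [0, 2]
  pop 0: indeg[1]->0 | ready=[1, 2] | order so far=[0]
  pop 1: indeg[5]->1 | ready=[2] | order so far=[0, 1]
  pop 2: indeg[3]->0; indeg[4]->2 | ready=[3] | order so far=[0, 1, 2]
  pop 3: indeg[7]->0 | ready=[7] | order so far=[0, 1, 2, 3]
  pop 7: indeg[4]->1; indeg[6]->0 | ready=[6] | order so far=[0, 1, 2, 3, 7]
  pop 6: indeg[5]->0 | ready=[5] | order so far=[0, 1, 2, 3, 7, 6]
  pop 5: indeg[4]->0 | ready=[4] | order so far=[0, 1, 2, 3, 7, 6, 5]
  pop 4: no out-edges | ready=[] | order so far=[0, 1, 2, 3, 7, 6, 5, 4]
  Result: [0, 1, 2, 3, 7, 6, 5, 4]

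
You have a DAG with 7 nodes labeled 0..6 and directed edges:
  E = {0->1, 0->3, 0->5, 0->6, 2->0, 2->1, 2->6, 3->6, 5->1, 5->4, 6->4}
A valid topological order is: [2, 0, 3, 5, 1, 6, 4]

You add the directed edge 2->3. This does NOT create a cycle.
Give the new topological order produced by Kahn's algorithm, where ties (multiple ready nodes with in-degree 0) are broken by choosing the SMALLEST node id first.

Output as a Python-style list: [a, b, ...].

Old toposort: [2, 0, 3, 5, 1, 6, 4]
Added edge: 2->3
Position of 2 (0) < position of 3 (2). Old order still valid.
Run Kahn's algorithm (break ties by smallest node id):
  initial in-degrees: [1, 3, 0, 2, 2, 1, 3]
  ready (indeg=0): [2]
  pop 2: indeg[0]->0; indeg[1]->2; indeg[3]->1; indeg[6]->2 | ready=[0] | order so far=[2]
  pop 0: indeg[1]->1; indeg[3]->0; indeg[5]->0; indeg[6]->1 | ready=[3, 5] | order so far=[2, 0]
  pop 3: indeg[6]->0 | ready=[5, 6] | order so far=[2, 0, 3]
  pop 5: indeg[1]->0; indeg[4]->1 | ready=[1, 6] | order so far=[2, 0, 3, 5]
  pop 1: no out-edges | ready=[6] | order so far=[2, 0, 3, 5, 1]
  pop 6: indeg[4]->0 | ready=[4] | order so far=[2, 0, 3, 5, 1, 6]
  pop 4: no out-edges | ready=[] | order so far=[2, 0, 3, 5, 1, 6, 4]
  Result: [2, 0, 3, 5, 1, 6, 4]

Answer: [2, 0, 3, 5, 1, 6, 4]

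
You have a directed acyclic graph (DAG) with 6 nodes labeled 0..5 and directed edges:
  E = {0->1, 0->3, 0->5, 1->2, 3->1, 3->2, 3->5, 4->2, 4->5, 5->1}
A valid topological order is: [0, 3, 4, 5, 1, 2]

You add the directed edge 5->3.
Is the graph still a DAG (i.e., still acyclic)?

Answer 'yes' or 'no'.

Answer: no

Derivation:
Given toposort: [0, 3, 4, 5, 1, 2]
Position of 5: index 3; position of 3: index 1
New edge 5->3: backward (u after v in old order)
Backward edge: old toposort is now invalid. Check if this creates a cycle.
Does 3 already reach 5? Reachable from 3: [1, 2, 3, 5]. YES -> cycle!
Still a DAG? no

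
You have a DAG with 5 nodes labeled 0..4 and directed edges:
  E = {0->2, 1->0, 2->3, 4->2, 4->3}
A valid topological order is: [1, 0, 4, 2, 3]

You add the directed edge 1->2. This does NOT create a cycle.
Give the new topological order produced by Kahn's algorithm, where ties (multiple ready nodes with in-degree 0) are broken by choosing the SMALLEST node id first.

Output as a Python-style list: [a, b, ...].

Old toposort: [1, 0, 4, 2, 3]
Added edge: 1->2
Position of 1 (0) < position of 2 (3). Old order still valid.
Run Kahn's algorithm (break ties by smallest node id):
  initial in-degrees: [1, 0, 3, 2, 0]
  ready (indeg=0): [1, 4]
  pop 1: indeg[0]->0; indeg[2]->2 | ready=[0, 4] | order so far=[1]
  pop 0: indeg[2]->1 | ready=[4] | order so far=[1, 0]
  pop 4: indeg[2]->0; indeg[3]->1 | ready=[2] | order so far=[1, 0, 4]
  pop 2: indeg[3]->0 | ready=[3] | order so far=[1, 0, 4, 2]
  pop 3: no out-edges | ready=[] | order so far=[1, 0, 4, 2, 3]
  Result: [1, 0, 4, 2, 3]

Answer: [1, 0, 4, 2, 3]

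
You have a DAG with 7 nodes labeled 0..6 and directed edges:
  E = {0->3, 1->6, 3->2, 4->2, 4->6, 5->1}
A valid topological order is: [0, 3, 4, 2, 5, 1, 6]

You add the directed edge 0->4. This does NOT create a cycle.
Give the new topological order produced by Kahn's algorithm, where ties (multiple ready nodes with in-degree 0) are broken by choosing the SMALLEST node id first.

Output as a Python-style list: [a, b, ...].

Old toposort: [0, 3, 4, 2, 5, 1, 6]
Added edge: 0->4
Position of 0 (0) < position of 4 (2). Old order still valid.
Run Kahn's algorithm (break ties by smallest node id):
  initial in-degrees: [0, 1, 2, 1, 1, 0, 2]
  ready (indeg=0): [0, 5]
  pop 0: indeg[3]->0; indeg[4]->0 | ready=[3, 4, 5] | order so far=[0]
  pop 3: indeg[2]->1 | ready=[4, 5] | order so far=[0, 3]
  pop 4: indeg[2]->0; indeg[6]->1 | ready=[2, 5] | order so far=[0, 3, 4]
  pop 2: no out-edges | ready=[5] | order so far=[0, 3, 4, 2]
  pop 5: indeg[1]->0 | ready=[1] | order so far=[0, 3, 4, 2, 5]
  pop 1: indeg[6]->0 | ready=[6] | order so far=[0, 3, 4, 2, 5, 1]
  pop 6: no out-edges | ready=[] | order so far=[0, 3, 4, 2, 5, 1, 6]
  Result: [0, 3, 4, 2, 5, 1, 6]

Answer: [0, 3, 4, 2, 5, 1, 6]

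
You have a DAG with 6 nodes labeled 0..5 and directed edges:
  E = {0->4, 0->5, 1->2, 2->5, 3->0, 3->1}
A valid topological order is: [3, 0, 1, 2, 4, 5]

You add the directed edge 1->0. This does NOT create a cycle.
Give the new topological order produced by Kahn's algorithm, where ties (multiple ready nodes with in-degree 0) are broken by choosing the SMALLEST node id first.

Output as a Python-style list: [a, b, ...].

Old toposort: [3, 0, 1, 2, 4, 5]
Added edge: 1->0
Position of 1 (2) > position of 0 (1). Must reorder: 1 must now come before 0.
Run Kahn's algorithm (break ties by smallest node id):
  initial in-degrees: [2, 1, 1, 0, 1, 2]
  ready (indeg=0): [3]
  pop 3: indeg[0]->1; indeg[1]->0 | ready=[1] | order so far=[3]
  pop 1: indeg[0]->0; indeg[2]->0 | ready=[0, 2] | order so far=[3, 1]
  pop 0: indeg[4]->0; indeg[5]->1 | ready=[2, 4] | order so far=[3, 1, 0]
  pop 2: indeg[5]->0 | ready=[4, 5] | order so far=[3, 1, 0, 2]
  pop 4: no out-edges | ready=[5] | order so far=[3, 1, 0, 2, 4]
  pop 5: no out-edges | ready=[] | order so far=[3, 1, 0, 2, 4, 5]
  Result: [3, 1, 0, 2, 4, 5]

Answer: [3, 1, 0, 2, 4, 5]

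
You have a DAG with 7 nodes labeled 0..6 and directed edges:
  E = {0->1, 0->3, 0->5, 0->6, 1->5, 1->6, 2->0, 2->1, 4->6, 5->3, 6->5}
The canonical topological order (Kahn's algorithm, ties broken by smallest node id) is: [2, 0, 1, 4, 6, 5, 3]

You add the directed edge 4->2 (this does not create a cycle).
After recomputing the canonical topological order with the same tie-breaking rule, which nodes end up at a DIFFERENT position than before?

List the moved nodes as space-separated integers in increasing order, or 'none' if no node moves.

Old toposort: [2, 0, 1, 4, 6, 5, 3]
Added edge 4->2
Recompute Kahn (smallest-id tiebreak):
  initial in-degrees: [1, 2, 1, 2, 0, 3, 3]
  ready (indeg=0): [4]
  pop 4: indeg[2]->0; indeg[6]->2 | ready=[2] | order so far=[4]
  pop 2: indeg[0]->0; indeg[1]->1 | ready=[0] | order so far=[4, 2]
  pop 0: indeg[1]->0; indeg[3]->1; indeg[5]->2; indeg[6]->1 | ready=[1] | order so far=[4, 2, 0]
  pop 1: indeg[5]->1; indeg[6]->0 | ready=[6] | order so far=[4, 2, 0, 1]
  pop 6: indeg[5]->0 | ready=[5] | order so far=[4, 2, 0, 1, 6]
  pop 5: indeg[3]->0 | ready=[3] | order so far=[4, 2, 0, 1, 6, 5]
  pop 3: no out-edges | ready=[] | order so far=[4, 2, 0, 1, 6, 5, 3]
New canonical toposort: [4, 2, 0, 1, 6, 5, 3]
Compare positions:
  Node 0: index 1 -> 2 (moved)
  Node 1: index 2 -> 3 (moved)
  Node 2: index 0 -> 1 (moved)
  Node 3: index 6 -> 6 (same)
  Node 4: index 3 -> 0 (moved)
  Node 5: index 5 -> 5 (same)
  Node 6: index 4 -> 4 (same)
Nodes that changed position: 0 1 2 4

Answer: 0 1 2 4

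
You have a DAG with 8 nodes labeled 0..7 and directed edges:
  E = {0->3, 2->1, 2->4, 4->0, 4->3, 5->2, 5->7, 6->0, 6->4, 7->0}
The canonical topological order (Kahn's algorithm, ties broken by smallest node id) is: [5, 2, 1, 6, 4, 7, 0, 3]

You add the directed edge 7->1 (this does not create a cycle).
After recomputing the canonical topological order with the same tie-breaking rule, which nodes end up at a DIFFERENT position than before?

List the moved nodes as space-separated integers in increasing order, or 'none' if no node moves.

Answer: 0 1 4 6 7

Derivation:
Old toposort: [5, 2, 1, 6, 4, 7, 0, 3]
Added edge 7->1
Recompute Kahn (smallest-id tiebreak):
  initial in-degrees: [3, 2, 1, 2, 2, 0, 0, 1]
  ready (indeg=0): [5, 6]
  pop 5: indeg[2]->0; indeg[7]->0 | ready=[2, 6, 7] | order so far=[5]
  pop 2: indeg[1]->1; indeg[4]->1 | ready=[6, 7] | order so far=[5, 2]
  pop 6: indeg[0]->2; indeg[4]->0 | ready=[4, 7] | order so far=[5, 2, 6]
  pop 4: indeg[0]->1; indeg[3]->1 | ready=[7] | order so far=[5, 2, 6, 4]
  pop 7: indeg[0]->0; indeg[1]->0 | ready=[0, 1] | order so far=[5, 2, 6, 4, 7]
  pop 0: indeg[3]->0 | ready=[1, 3] | order so far=[5, 2, 6, 4, 7, 0]
  pop 1: no out-edges | ready=[3] | order so far=[5, 2, 6, 4, 7, 0, 1]
  pop 3: no out-edges | ready=[] | order so far=[5, 2, 6, 4, 7, 0, 1, 3]
New canonical toposort: [5, 2, 6, 4, 7, 0, 1, 3]
Compare positions:
  Node 0: index 6 -> 5 (moved)
  Node 1: index 2 -> 6 (moved)
  Node 2: index 1 -> 1 (same)
  Node 3: index 7 -> 7 (same)
  Node 4: index 4 -> 3 (moved)
  Node 5: index 0 -> 0 (same)
  Node 6: index 3 -> 2 (moved)
  Node 7: index 5 -> 4 (moved)
Nodes that changed position: 0 1 4 6 7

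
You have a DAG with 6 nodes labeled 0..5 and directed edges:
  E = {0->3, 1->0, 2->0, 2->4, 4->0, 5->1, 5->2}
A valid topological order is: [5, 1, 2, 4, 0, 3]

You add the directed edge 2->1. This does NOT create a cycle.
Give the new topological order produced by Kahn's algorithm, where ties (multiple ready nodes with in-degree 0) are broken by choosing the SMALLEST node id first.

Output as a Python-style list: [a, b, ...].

Old toposort: [5, 1, 2, 4, 0, 3]
Added edge: 2->1
Position of 2 (2) > position of 1 (1). Must reorder: 2 must now come before 1.
Run Kahn's algorithm (break ties by smallest node id):
  initial in-degrees: [3, 2, 1, 1, 1, 0]
  ready (indeg=0): [5]
  pop 5: indeg[1]->1; indeg[2]->0 | ready=[2] | order so far=[5]
  pop 2: indeg[0]->2; indeg[1]->0; indeg[4]->0 | ready=[1, 4] | order so far=[5, 2]
  pop 1: indeg[0]->1 | ready=[4] | order so far=[5, 2, 1]
  pop 4: indeg[0]->0 | ready=[0] | order so far=[5, 2, 1, 4]
  pop 0: indeg[3]->0 | ready=[3] | order so far=[5, 2, 1, 4, 0]
  pop 3: no out-edges | ready=[] | order so far=[5, 2, 1, 4, 0, 3]
  Result: [5, 2, 1, 4, 0, 3]

Answer: [5, 2, 1, 4, 0, 3]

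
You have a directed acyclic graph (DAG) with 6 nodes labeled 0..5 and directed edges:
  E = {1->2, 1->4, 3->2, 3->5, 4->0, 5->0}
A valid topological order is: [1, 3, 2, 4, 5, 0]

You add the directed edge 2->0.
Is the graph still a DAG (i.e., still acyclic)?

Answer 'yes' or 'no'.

Given toposort: [1, 3, 2, 4, 5, 0]
Position of 2: index 2; position of 0: index 5
New edge 2->0: forward
Forward edge: respects the existing order. Still a DAG, same toposort still valid.
Still a DAG? yes

Answer: yes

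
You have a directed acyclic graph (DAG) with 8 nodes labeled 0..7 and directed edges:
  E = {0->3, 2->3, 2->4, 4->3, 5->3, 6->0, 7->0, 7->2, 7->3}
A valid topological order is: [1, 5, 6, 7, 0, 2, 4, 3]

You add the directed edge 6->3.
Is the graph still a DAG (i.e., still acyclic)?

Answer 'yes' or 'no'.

Answer: yes

Derivation:
Given toposort: [1, 5, 6, 7, 0, 2, 4, 3]
Position of 6: index 2; position of 3: index 7
New edge 6->3: forward
Forward edge: respects the existing order. Still a DAG, same toposort still valid.
Still a DAG? yes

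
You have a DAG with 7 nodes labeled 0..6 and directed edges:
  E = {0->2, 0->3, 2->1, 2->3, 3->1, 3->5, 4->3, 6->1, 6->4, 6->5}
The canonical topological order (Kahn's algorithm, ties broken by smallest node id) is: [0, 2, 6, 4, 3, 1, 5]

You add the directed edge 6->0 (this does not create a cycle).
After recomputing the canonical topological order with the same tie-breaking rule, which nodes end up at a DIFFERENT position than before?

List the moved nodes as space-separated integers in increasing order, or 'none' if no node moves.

Answer: 0 2 6

Derivation:
Old toposort: [0, 2, 6, 4, 3, 1, 5]
Added edge 6->0
Recompute Kahn (smallest-id tiebreak):
  initial in-degrees: [1, 3, 1, 3, 1, 2, 0]
  ready (indeg=0): [6]
  pop 6: indeg[0]->0; indeg[1]->2; indeg[4]->0; indeg[5]->1 | ready=[0, 4] | order so far=[6]
  pop 0: indeg[2]->0; indeg[3]->2 | ready=[2, 4] | order so far=[6, 0]
  pop 2: indeg[1]->1; indeg[3]->1 | ready=[4] | order so far=[6, 0, 2]
  pop 4: indeg[3]->0 | ready=[3] | order so far=[6, 0, 2, 4]
  pop 3: indeg[1]->0; indeg[5]->0 | ready=[1, 5] | order so far=[6, 0, 2, 4, 3]
  pop 1: no out-edges | ready=[5] | order so far=[6, 0, 2, 4, 3, 1]
  pop 5: no out-edges | ready=[] | order so far=[6, 0, 2, 4, 3, 1, 5]
New canonical toposort: [6, 0, 2, 4, 3, 1, 5]
Compare positions:
  Node 0: index 0 -> 1 (moved)
  Node 1: index 5 -> 5 (same)
  Node 2: index 1 -> 2 (moved)
  Node 3: index 4 -> 4 (same)
  Node 4: index 3 -> 3 (same)
  Node 5: index 6 -> 6 (same)
  Node 6: index 2 -> 0 (moved)
Nodes that changed position: 0 2 6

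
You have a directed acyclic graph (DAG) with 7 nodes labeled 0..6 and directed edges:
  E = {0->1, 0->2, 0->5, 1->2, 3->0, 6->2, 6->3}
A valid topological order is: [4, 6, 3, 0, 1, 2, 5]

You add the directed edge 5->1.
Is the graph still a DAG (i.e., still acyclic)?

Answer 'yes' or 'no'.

Answer: yes

Derivation:
Given toposort: [4, 6, 3, 0, 1, 2, 5]
Position of 5: index 6; position of 1: index 4
New edge 5->1: backward (u after v in old order)
Backward edge: old toposort is now invalid. Check if this creates a cycle.
Does 1 already reach 5? Reachable from 1: [1, 2]. NO -> still a DAG (reorder needed).
Still a DAG? yes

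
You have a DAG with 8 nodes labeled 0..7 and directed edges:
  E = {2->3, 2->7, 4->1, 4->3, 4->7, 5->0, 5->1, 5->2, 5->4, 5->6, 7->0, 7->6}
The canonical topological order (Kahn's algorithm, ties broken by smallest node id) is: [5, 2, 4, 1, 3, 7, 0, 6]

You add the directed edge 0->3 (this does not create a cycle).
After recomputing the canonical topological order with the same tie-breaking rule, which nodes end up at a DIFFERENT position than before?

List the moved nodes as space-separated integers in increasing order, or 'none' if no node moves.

Answer: 0 3 7

Derivation:
Old toposort: [5, 2, 4, 1, 3, 7, 0, 6]
Added edge 0->3
Recompute Kahn (smallest-id tiebreak):
  initial in-degrees: [2, 2, 1, 3, 1, 0, 2, 2]
  ready (indeg=0): [5]
  pop 5: indeg[0]->1; indeg[1]->1; indeg[2]->0; indeg[4]->0; indeg[6]->1 | ready=[2, 4] | order so far=[5]
  pop 2: indeg[3]->2; indeg[7]->1 | ready=[4] | order so far=[5, 2]
  pop 4: indeg[1]->0; indeg[3]->1; indeg[7]->0 | ready=[1, 7] | order so far=[5, 2, 4]
  pop 1: no out-edges | ready=[7] | order so far=[5, 2, 4, 1]
  pop 7: indeg[0]->0; indeg[6]->0 | ready=[0, 6] | order so far=[5, 2, 4, 1, 7]
  pop 0: indeg[3]->0 | ready=[3, 6] | order so far=[5, 2, 4, 1, 7, 0]
  pop 3: no out-edges | ready=[6] | order so far=[5, 2, 4, 1, 7, 0, 3]
  pop 6: no out-edges | ready=[] | order so far=[5, 2, 4, 1, 7, 0, 3, 6]
New canonical toposort: [5, 2, 4, 1, 7, 0, 3, 6]
Compare positions:
  Node 0: index 6 -> 5 (moved)
  Node 1: index 3 -> 3 (same)
  Node 2: index 1 -> 1 (same)
  Node 3: index 4 -> 6 (moved)
  Node 4: index 2 -> 2 (same)
  Node 5: index 0 -> 0 (same)
  Node 6: index 7 -> 7 (same)
  Node 7: index 5 -> 4 (moved)
Nodes that changed position: 0 3 7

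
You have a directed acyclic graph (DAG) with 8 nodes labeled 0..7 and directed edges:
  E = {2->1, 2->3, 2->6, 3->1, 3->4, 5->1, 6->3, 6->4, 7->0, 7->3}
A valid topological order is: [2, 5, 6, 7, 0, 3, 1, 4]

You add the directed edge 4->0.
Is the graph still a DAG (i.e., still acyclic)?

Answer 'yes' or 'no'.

Answer: yes

Derivation:
Given toposort: [2, 5, 6, 7, 0, 3, 1, 4]
Position of 4: index 7; position of 0: index 4
New edge 4->0: backward (u after v in old order)
Backward edge: old toposort is now invalid. Check if this creates a cycle.
Does 0 already reach 4? Reachable from 0: [0]. NO -> still a DAG (reorder needed).
Still a DAG? yes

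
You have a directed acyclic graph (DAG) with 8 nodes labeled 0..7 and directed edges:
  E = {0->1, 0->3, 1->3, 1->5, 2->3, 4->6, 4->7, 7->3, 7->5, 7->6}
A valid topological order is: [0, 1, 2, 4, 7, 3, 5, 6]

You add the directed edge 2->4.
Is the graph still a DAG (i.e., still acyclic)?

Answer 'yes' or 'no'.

Answer: yes

Derivation:
Given toposort: [0, 1, 2, 4, 7, 3, 5, 6]
Position of 2: index 2; position of 4: index 3
New edge 2->4: forward
Forward edge: respects the existing order. Still a DAG, same toposort still valid.
Still a DAG? yes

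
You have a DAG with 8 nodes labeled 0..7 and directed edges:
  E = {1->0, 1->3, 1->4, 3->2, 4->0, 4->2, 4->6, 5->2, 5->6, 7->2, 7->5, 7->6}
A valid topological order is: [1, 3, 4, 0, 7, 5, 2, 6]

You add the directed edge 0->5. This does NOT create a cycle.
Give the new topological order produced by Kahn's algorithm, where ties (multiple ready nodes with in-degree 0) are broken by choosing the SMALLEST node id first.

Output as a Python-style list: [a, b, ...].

Answer: [1, 3, 4, 0, 7, 5, 2, 6]

Derivation:
Old toposort: [1, 3, 4, 0, 7, 5, 2, 6]
Added edge: 0->5
Position of 0 (3) < position of 5 (5). Old order still valid.
Run Kahn's algorithm (break ties by smallest node id):
  initial in-degrees: [2, 0, 4, 1, 1, 2, 3, 0]
  ready (indeg=0): [1, 7]
  pop 1: indeg[0]->1; indeg[3]->0; indeg[4]->0 | ready=[3, 4, 7] | order so far=[1]
  pop 3: indeg[2]->3 | ready=[4, 7] | order so far=[1, 3]
  pop 4: indeg[0]->0; indeg[2]->2; indeg[6]->2 | ready=[0, 7] | order so far=[1, 3, 4]
  pop 0: indeg[5]->1 | ready=[7] | order so far=[1, 3, 4, 0]
  pop 7: indeg[2]->1; indeg[5]->0; indeg[6]->1 | ready=[5] | order so far=[1, 3, 4, 0, 7]
  pop 5: indeg[2]->0; indeg[6]->0 | ready=[2, 6] | order so far=[1, 3, 4, 0, 7, 5]
  pop 2: no out-edges | ready=[6] | order so far=[1, 3, 4, 0, 7, 5, 2]
  pop 6: no out-edges | ready=[] | order so far=[1, 3, 4, 0, 7, 5, 2, 6]
  Result: [1, 3, 4, 0, 7, 5, 2, 6]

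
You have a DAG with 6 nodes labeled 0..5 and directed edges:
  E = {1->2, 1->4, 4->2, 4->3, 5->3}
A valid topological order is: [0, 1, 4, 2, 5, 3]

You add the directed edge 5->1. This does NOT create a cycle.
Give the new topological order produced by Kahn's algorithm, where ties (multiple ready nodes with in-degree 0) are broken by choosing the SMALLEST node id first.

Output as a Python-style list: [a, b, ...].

Old toposort: [0, 1, 4, 2, 5, 3]
Added edge: 5->1
Position of 5 (4) > position of 1 (1). Must reorder: 5 must now come before 1.
Run Kahn's algorithm (break ties by smallest node id):
  initial in-degrees: [0, 1, 2, 2, 1, 0]
  ready (indeg=0): [0, 5]
  pop 0: no out-edges | ready=[5] | order so far=[0]
  pop 5: indeg[1]->0; indeg[3]->1 | ready=[1] | order so far=[0, 5]
  pop 1: indeg[2]->1; indeg[4]->0 | ready=[4] | order so far=[0, 5, 1]
  pop 4: indeg[2]->0; indeg[3]->0 | ready=[2, 3] | order so far=[0, 5, 1, 4]
  pop 2: no out-edges | ready=[3] | order so far=[0, 5, 1, 4, 2]
  pop 3: no out-edges | ready=[] | order so far=[0, 5, 1, 4, 2, 3]
  Result: [0, 5, 1, 4, 2, 3]

Answer: [0, 5, 1, 4, 2, 3]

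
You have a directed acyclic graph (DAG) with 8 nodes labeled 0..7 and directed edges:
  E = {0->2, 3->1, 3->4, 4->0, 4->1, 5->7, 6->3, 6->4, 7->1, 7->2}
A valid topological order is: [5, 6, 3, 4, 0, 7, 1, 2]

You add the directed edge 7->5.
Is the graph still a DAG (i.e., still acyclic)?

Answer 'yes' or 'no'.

Answer: no

Derivation:
Given toposort: [5, 6, 3, 4, 0, 7, 1, 2]
Position of 7: index 5; position of 5: index 0
New edge 7->5: backward (u after v in old order)
Backward edge: old toposort is now invalid. Check if this creates a cycle.
Does 5 already reach 7? Reachable from 5: [1, 2, 5, 7]. YES -> cycle!
Still a DAG? no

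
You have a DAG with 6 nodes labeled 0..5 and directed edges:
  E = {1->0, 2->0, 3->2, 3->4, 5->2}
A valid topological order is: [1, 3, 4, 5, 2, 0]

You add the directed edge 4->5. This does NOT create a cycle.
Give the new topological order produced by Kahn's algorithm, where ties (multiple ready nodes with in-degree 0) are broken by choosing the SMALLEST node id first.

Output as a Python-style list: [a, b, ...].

Answer: [1, 3, 4, 5, 2, 0]

Derivation:
Old toposort: [1, 3, 4, 5, 2, 0]
Added edge: 4->5
Position of 4 (2) < position of 5 (3). Old order still valid.
Run Kahn's algorithm (break ties by smallest node id):
  initial in-degrees: [2, 0, 2, 0, 1, 1]
  ready (indeg=0): [1, 3]
  pop 1: indeg[0]->1 | ready=[3] | order so far=[1]
  pop 3: indeg[2]->1; indeg[4]->0 | ready=[4] | order so far=[1, 3]
  pop 4: indeg[5]->0 | ready=[5] | order so far=[1, 3, 4]
  pop 5: indeg[2]->0 | ready=[2] | order so far=[1, 3, 4, 5]
  pop 2: indeg[0]->0 | ready=[0] | order so far=[1, 3, 4, 5, 2]
  pop 0: no out-edges | ready=[] | order so far=[1, 3, 4, 5, 2, 0]
  Result: [1, 3, 4, 5, 2, 0]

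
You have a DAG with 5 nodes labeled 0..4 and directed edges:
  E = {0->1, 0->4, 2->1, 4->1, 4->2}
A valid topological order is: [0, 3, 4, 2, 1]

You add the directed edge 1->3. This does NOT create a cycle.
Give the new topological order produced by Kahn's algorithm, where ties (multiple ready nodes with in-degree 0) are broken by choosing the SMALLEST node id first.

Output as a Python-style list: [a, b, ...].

Answer: [0, 4, 2, 1, 3]

Derivation:
Old toposort: [0, 3, 4, 2, 1]
Added edge: 1->3
Position of 1 (4) > position of 3 (1). Must reorder: 1 must now come before 3.
Run Kahn's algorithm (break ties by smallest node id):
  initial in-degrees: [0, 3, 1, 1, 1]
  ready (indeg=0): [0]
  pop 0: indeg[1]->2; indeg[4]->0 | ready=[4] | order so far=[0]
  pop 4: indeg[1]->1; indeg[2]->0 | ready=[2] | order so far=[0, 4]
  pop 2: indeg[1]->0 | ready=[1] | order so far=[0, 4, 2]
  pop 1: indeg[3]->0 | ready=[3] | order so far=[0, 4, 2, 1]
  pop 3: no out-edges | ready=[] | order so far=[0, 4, 2, 1, 3]
  Result: [0, 4, 2, 1, 3]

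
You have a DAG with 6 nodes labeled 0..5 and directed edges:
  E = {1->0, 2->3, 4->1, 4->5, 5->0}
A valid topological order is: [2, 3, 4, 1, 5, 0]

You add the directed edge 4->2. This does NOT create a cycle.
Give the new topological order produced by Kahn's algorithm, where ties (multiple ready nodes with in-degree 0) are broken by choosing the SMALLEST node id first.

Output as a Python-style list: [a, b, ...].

Old toposort: [2, 3, 4, 1, 5, 0]
Added edge: 4->2
Position of 4 (2) > position of 2 (0). Must reorder: 4 must now come before 2.
Run Kahn's algorithm (break ties by smallest node id):
  initial in-degrees: [2, 1, 1, 1, 0, 1]
  ready (indeg=0): [4]
  pop 4: indeg[1]->0; indeg[2]->0; indeg[5]->0 | ready=[1, 2, 5] | order so far=[4]
  pop 1: indeg[0]->1 | ready=[2, 5] | order so far=[4, 1]
  pop 2: indeg[3]->0 | ready=[3, 5] | order so far=[4, 1, 2]
  pop 3: no out-edges | ready=[5] | order so far=[4, 1, 2, 3]
  pop 5: indeg[0]->0 | ready=[0] | order so far=[4, 1, 2, 3, 5]
  pop 0: no out-edges | ready=[] | order so far=[4, 1, 2, 3, 5, 0]
  Result: [4, 1, 2, 3, 5, 0]

Answer: [4, 1, 2, 3, 5, 0]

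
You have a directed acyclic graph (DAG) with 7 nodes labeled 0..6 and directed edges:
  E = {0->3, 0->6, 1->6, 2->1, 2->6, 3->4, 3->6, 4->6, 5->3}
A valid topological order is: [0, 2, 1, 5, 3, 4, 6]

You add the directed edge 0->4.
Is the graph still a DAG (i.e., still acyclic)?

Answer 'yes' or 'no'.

Answer: yes

Derivation:
Given toposort: [0, 2, 1, 5, 3, 4, 6]
Position of 0: index 0; position of 4: index 5
New edge 0->4: forward
Forward edge: respects the existing order. Still a DAG, same toposort still valid.
Still a DAG? yes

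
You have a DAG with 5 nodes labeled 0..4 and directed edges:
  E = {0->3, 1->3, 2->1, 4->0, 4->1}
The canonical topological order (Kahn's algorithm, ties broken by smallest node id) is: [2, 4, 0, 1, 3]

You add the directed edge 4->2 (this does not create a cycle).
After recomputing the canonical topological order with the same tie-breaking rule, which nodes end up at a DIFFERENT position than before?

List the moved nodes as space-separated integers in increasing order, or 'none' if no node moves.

Old toposort: [2, 4, 0, 1, 3]
Added edge 4->2
Recompute Kahn (smallest-id tiebreak):
  initial in-degrees: [1, 2, 1, 2, 0]
  ready (indeg=0): [4]
  pop 4: indeg[0]->0; indeg[1]->1; indeg[2]->0 | ready=[0, 2] | order so far=[4]
  pop 0: indeg[3]->1 | ready=[2] | order so far=[4, 0]
  pop 2: indeg[1]->0 | ready=[1] | order so far=[4, 0, 2]
  pop 1: indeg[3]->0 | ready=[3] | order so far=[4, 0, 2, 1]
  pop 3: no out-edges | ready=[] | order so far=[4, 0, 2, 1, 3]
New canonical toposort: [4, 0, 2, 1, 3]
Compare positions:
  Node 0: index 2 -> 1 (moved)
  Node 1: index 3 -> 3 (same)
  Node 2: index 0 -> 2 (moved)
  Node 3: index 4 -> 4 (same)
  Node 4: index 1 -> 0 (moved)
Nodes that changed position: 0 2 4

Answer: 0 2 4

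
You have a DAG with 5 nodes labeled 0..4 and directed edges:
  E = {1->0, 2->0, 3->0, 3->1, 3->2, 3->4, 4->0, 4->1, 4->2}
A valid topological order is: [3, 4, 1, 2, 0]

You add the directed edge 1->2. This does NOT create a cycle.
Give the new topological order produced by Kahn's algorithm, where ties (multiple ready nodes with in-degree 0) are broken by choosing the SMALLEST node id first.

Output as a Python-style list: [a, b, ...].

Answer: [3, 4, 1, 2, 0]

Derivation:
Old toposort: [3, 4, 1, 2, 0]
Added edge: 1->2
Position of 1 (2) < position of 2 (3). Old order still valid.
Run Kahn's algorithm (break ties by smallest node id):
  initial in-degrees: [4, 2, 3, 0, 1]
  ready (indeg=0): [3]
  pop 3: indeg[0]->3; indeg[1]->1; indeg[2]->2; indeg[4]->0 | ready=[4] | order so far=[3]
  pop 4: indeg[0]->2; indeg[1]->0; indeg[2]->1 | ready=[1] | order so far=[3, 4]
  pop 1: indeg[0]->1; indeg[2]->0 | ready=[2] | order so far=[3, 4, 1]
  pop 2: indeg[0]->0 | ready=[0] | order so far=[3, 4, 1, 2]
  pop 0: no out-edges | ready=[] | order so far=[3, 4, 1, 2, 0]
  Result: [3, 4, 1, 2, 0]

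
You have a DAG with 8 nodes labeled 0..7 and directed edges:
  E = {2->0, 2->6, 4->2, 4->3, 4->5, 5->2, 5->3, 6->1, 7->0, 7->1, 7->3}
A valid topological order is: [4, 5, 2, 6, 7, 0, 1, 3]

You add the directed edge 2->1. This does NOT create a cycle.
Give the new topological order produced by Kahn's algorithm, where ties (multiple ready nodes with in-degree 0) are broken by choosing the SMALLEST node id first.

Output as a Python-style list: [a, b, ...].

Answer: [4, 5, 2, 6, 7, 0, 1, 3]

Derivation:
Old toposort: [4, 5, 2, 6, 7, 0, 1, 3]
Added edge: 2->1
Position of 2 (2) < position of 1 (6). Old order still valid.
Run Kahn's algorithm (break ties by smallest node id):
  initial in-degrees: [2, 3, 2, 3, 0, 1, 1, 0]
  ready (indeg=0): [4, 7]
  pop 4: indeg[2]->1; indeg[3]->2; indeg[5]->0 | ready=[5, 7] | order so far=[4]
  pop 5: indeg[2]->0; indeg[3]->1 | ready=[2, 7] | order so far=[4, 5]
  pop 2: indeg[0]->1; indeg[1]->2; indeg[6]->0 | ready=[6, 7] | order so far=[4, 5, 2]
  pop 6: indeg[1]->1 | ready=[7] | order so far=[4, 5, 2, 6]
  pop 7: indeg[0]->0; indeg[1]->0; indeg[3]->0 | ready=[0, 1, 3] | order so far=[4, 5, 2, 6, 7]
  pop 0: no out-edges | ready=[1, 3] | order so far=[4, 5, 2, 6, 7, 0]
  pop 1: no out-edges | ready=[3] | order so far=[4, 5, 2, 6, 7, 0, 1]
  pop 3: no out-edges | ready=[] | order so far=[4, 5, 2, 6, 7, 0, 1, 3]
  Result: [4, 5, 2, 6, 7, 0, 1, 3]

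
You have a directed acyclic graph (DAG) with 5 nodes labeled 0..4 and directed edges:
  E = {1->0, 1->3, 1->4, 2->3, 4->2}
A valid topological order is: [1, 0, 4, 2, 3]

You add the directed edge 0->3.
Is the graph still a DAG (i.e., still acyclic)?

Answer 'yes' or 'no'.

Given toposort: [1, 0, 4, 2, 3]
Position of 0: index 1; position of 3: index 4
New edge 0->3: forward
Forward edge: respects the existing order. Still a DAG, same toposort still valid.
Still a DAG? yes

Answer: yes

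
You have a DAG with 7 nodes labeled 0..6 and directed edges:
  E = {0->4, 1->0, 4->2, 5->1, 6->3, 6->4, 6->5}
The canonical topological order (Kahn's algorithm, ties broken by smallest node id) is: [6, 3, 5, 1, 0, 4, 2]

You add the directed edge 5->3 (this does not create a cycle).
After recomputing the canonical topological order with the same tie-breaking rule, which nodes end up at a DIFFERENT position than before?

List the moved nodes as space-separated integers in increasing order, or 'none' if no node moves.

Answer: 0 1 3 5

Derivation:
Old toposort: [6, 3, 5, 1, 0, 4, 2]
Added edge 5->3
Recompute Kahn (smallest-id tiebreak):
  initial in-degrees: [1, 1, 1, 2, 2, 1, 0]
  ready (indeg=0): [6]
  pop 6: indeg[3]->1; indeg[4]->1; indeg[5]->0 | ready=[5] | order so far=[6]
  pop 5: indeg[1]->0; indeg[3]->0 | ready=[1, 3] | order so far=[6, 5]
  pop 1: indeg[0]->0 | ready=[0, 3] | order so far=[6, 5, 1]
  pop 0: indeg[4]->0 | ready=[3, 4] | order so far=[6, 5, 1, 0]
  pop 3: no out-edges | ready=[4] | order so far=[6, 5, 1, 0, 3]
  pop 4: indeg[2]->0 | ready=[2] | order so far=[6, 5, 1, 0, 3, 4]
  pop 2: no out-edges | ready=[] | order so far=[6, 5, 1, 0, 3, 4, 2]
New canonical toposort: [6, 5, 1, 0, 3, 4, 2]
Compare positions:
  Node 0: index 4 -> 3 (moved)
  Node 1: index 3 -> 2 (moved)
  Node 2: index 6 -> 6 (same)
  Node 3: index 1 -> 4 (moved)
  Node 4: index 5 -> 5 (same)
  Node 5: index 2 -> 1 (moved)
  Node 6: index 0 -> 0 (same)
Nodes that changed position: 0 1 3 5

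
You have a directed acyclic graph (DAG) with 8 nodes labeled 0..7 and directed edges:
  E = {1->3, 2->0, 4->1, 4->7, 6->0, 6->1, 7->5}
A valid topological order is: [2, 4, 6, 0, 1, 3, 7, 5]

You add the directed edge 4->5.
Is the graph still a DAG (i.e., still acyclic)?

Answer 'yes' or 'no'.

Given toposort: [2, 4, 6, 0, 1, 3, 7, 5]
Position of 4: index 1; position of 5: index 7
New edge 4->5: forward
Forward edge: respects the existing order. Still a DAG, same toposort still valid.
Still a DAG? yes

Answer: yes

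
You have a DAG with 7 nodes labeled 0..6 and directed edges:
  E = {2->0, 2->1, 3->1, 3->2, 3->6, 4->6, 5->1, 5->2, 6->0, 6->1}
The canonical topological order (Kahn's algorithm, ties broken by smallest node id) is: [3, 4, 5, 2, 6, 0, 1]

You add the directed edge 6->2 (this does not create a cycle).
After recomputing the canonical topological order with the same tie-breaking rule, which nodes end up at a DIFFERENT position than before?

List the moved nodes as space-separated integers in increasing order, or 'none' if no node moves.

Old toposort: [3, 4, 5, 2, 6, 0, 1]
Added edge 6->2
Recompute Kahn (smallest-id tiebreak):
  initial in-degrees: [2, 4, 3, 0, 0, 0, 2]
  ready (indeg=0): [3, 4, 5]
  pop 3: indeg[1]->3; indeg[2]->2; indeg[6]->1 | ready=[4, 5] | order so far=[3]
  pop 4: indeg[6]->0 | ready=[5, 6] | order so far=[3, 4]
  pop 5: indeg[1]->2; indeg[2]->1 | ready=[6] | order so far=[3, 4, 5]
  pop 6: indeg[0]->1; indeg[1]->1; indeg[2]->0 | ready=[2] | order so far=[3, 4, 5, 6]
  pop 2: indeg[0]->0; indeg[1]->0 | ready=[0, 1] | order so far=[3, 4, 5, 6, 2]
  pop 0: no out-edges | ready=[1] | order so far=[3, 4, 5, 6, 2, 0]
  pop 1: no out-edges | ready=[] | order so far=[3, 4, 5, 6, 2, 0, 1]
New canonical toposort: [3, 4, 5, 6, 2, 0, 1]
Compare positions:
  Node 0: index 5 -> 5 (same)
  Node 1: index 6 -> 6 (same)
  Node 2: index 3 -> 4 (moved)
  Node 3: index 0 -> 0 (same)
  Node 4: index 1 -> 1 (same)
  Node 5: index 2 -> 2 (same)
  Node 6: index 4 -> 3 (moved)
Nodes that changed position: 2 6

Answer: 2 6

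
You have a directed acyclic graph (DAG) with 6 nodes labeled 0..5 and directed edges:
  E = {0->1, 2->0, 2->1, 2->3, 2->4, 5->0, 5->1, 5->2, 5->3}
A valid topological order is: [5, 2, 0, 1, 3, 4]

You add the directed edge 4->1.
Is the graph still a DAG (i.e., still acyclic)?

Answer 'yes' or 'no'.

Given toposort: [5, 2, 0, 1, 3, 4]
Position of 4: index 5; position of 1: index 3
New edge 4->1: backward (u after v in old order)
Backward edge: old toposort is now invalid. Check if this creates a cycle.
Does 1 already reach 4? Reachable from 1: [1]. NO -> still a DAG (reorder needed).
Still a DAG? yes

Answer: yes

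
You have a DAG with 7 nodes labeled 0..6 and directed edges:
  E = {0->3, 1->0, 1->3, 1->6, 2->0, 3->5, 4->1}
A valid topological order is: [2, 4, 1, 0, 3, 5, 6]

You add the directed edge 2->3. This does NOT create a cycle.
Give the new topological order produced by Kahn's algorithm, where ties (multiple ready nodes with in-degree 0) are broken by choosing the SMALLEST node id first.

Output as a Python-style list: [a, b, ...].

Answer: [2, 4, 1, 0, 3, 5, 6]

Derivation:
Old toposort: [2, 4, 1, 0, 3, 5, 6]
Added edge: 2->3
Position of 2 (0) < position of 3 (4). Old order still valid.
Run Kahn's algorithm (break ties by smallest node id):
  initial in-degrees: [2, 1, 0, 3, 0, 1, 1]
  ready (indeg=0): [2, 4]
  pop 2: indeg[0]->1; indeg[3]->2 | ready=[4] | order so far=[2]
  pop 4: indeg[1]->0 | ready=[1] | order so far=[2, 4]
  pop 1: indeg[0]->0; indeg[3]->1; indeg[6]->0 | ready=[0, 6] | order so far=[2, 4, 1]
  pop 0: indeg[3]->0 | ready=[3, 6] | order so far=[2, 4, 1, 0]
  pop 3: indeg[5]->0 | ready=[5, 6] | order so far=[2, 4, 1, 0, 3]
  pop 5: no out-edges | ready=[6] | order so far=[2, 4, 1, 0, 3, 5]
  pop 6: no out-edges | ready=[] | order so far=[2, 4, 1, 0, 3, 5, 6]
  Result: [2, 4, 1, 0, 3, 5, 6]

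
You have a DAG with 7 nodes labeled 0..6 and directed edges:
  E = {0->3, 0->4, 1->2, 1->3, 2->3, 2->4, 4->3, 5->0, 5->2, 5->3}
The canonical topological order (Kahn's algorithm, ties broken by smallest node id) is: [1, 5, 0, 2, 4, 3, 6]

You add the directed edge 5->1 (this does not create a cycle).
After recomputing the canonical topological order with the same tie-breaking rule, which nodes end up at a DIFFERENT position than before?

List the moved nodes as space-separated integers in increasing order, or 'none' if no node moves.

Old toposort: [1, 5, 0, 2, 4, 3, 6]
Added edge 5->1
Recompute Kahn (smallest-id tiebreak):
  initial in-degrees: [1, 1, 2, 5, 2, 0, 0]
  ready (indeg=0): [5, 6]
  pop 5: indeg[0]->0; indeg[1]->0; indeg[2]->1; indeg[3]->4 | ready=[0, 1, 6] | order so far=[5]
  pop 0: indeg[3]->3; indeg[4]->1 | ready=[1, 6] | order so far=[5, 0]
  pop 1: indeg[2]->0; indeg[3]->2 | ready=[2, 6] | order so far=[5, 0, 1]
  pop 2: indeg[3]->1; indeg[4]->0 | ready=[4, 6] | order so far=[5, 0, 1, 2]
  pop 4: indeg[3]->0 | ready=[3, 6] | order so far=[5, 0, 1, 2, 4]
  pop 3: no out-edges | ready=[6] | order so far=[5, 0, 1, 2, 4, 3]
  pop 6: no out-edges | ready=[] | order so far=[5, 0, 1, 2, 4, 3, 6]
New canonical toposort: [5, 0, 1, 2, 4, 3, 6]
Compare positions:
  Node 0: index 2 -> 1 (moved)
  Node 1: index 0 -> 2 (moved)
  Node 2: index 3 -> 3 (same)
  Node 3: index 5 -> 5 (same)
  Node 4: index 4 -> 4 (same)
  Node 5: index 1 -> 0 (moved)
  Node 6: index 6 -> 6 (same)
Nodes that changed position: 0 1 5

Answer: 0 1 5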